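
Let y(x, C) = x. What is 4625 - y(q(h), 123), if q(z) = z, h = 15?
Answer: 4610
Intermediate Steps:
4625 - y(q(h), 123) = 4625 - 1*15 = 4625 - 15 = 4610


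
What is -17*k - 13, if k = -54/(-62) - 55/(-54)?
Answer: -75533/1674 ≈ -45.121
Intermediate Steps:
k = 3163/1674 (k = -54*(-1/62) - 55*(-1/54) = 27/31 + 55/54 = 3163/1674 ≈ 1.8895)
-17*k - 13 = -17*3163/1674 - 13 = -53771/1674 - 13 = -75533/1674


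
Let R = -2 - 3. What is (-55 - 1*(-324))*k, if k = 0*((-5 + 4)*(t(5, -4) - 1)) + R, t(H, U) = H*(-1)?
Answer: -1345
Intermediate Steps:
t(H, U) = -H
R = -5
k = -5 (k = 0*((-5 + 4)*(-1*5 - 1)) - 5 = 0*(-(-5 - 1)) - 5 = 0*(-1*(-6)) - 5 = 0*6 - 5 = 0 - 5 = -5)
(-55 - 1*(-324))*k = (-55 - 1*(-324))*(-5) = (-55 + 324)*(-5) = 269*(-5) = -1345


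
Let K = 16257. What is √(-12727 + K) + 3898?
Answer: 3898 + √3530 ≈ 3957.4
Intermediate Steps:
√(-12727 + K) + 3898 = √(-12727 + 16257) + 3898 = √3530 + 3898 = 3898 + √3530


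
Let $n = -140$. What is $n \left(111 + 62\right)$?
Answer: $-24220$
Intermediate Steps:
$n \left(111 + 62\right) = - 140 \left(111 + 62\right) = \left(-140\right) 173 = -24220$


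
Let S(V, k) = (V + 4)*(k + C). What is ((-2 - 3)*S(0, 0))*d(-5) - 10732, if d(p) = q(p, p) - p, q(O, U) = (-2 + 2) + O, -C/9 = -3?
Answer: -10732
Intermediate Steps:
C = 27 (C = -9*(-3) = 27)
S(V, k) = (4 + V)*(27 + k) (S(V, k) = (V + 4)*(k + 27) = (4 + V)*(27 + k))
q(O, U) = O (q(O, U) = 0 + O = O)
d(p) = 0 (d(p) = p - p = 0)
((-2 - 3)*S(0, 0))*d(-5) - 10732 = ((-2 - 3)*(108 + 4*0 + 27*0 + 0*0))*0 - 10732 = -5*(108 + 0 + 0 + 0)*0 - 10732 = -5*108*0 - 10732 = -540*0 - 10732 = 0 - 10732 = -10732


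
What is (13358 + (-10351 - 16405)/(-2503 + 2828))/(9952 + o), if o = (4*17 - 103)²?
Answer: 4314594/3632525 ≈ 1.1878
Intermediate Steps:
o = 1225 (o = (68 - 103)² = (-35)² = 1225)
(13358 + (-10351 - 16405)/(-2503 + 2828))/(9952 + o) = (13358 + (-10351 - 16405)/(-2503 + 2828))/(9952 + 1225) = (13358 - 26756/325)/11177 = (13358 - 26756*1/325)*(1/11177) = (13358 - 26756/325)*(1/11177) = (4314594/325)*(1/11177) = 4314594/3632525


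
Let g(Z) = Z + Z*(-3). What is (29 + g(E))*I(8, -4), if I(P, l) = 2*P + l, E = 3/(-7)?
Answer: 2508/7 ≈ 358.29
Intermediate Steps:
E = -3/7 (E = 3*(-1/7) = -3/7 ≈ -0.42857)
I(P, l) = l + 2*P
g(Z) = -2*Z (g(Z) = Z - 3*Z = -2*Z)
(29 + g(E))*I(8, -4) = (29 - 2*(-3/7))*(-4 + 2*8) = (29 + 6/7)*(-4 + 16) = (209/7)*12 = 2508/7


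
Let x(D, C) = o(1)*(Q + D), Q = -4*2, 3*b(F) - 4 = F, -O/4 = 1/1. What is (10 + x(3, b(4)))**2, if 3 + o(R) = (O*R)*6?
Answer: 21025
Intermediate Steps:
O = -4 (O = -4/1 = -4*1 = -4)
o(R) = -3 - 24*R (o(R) = -3 - 4*R*6 = -3 - 24*R)
b(F) = 4/3 + F/3
Q = -8
x(D, C) = 216 - 27*D (x(D, C) = (-3 - 24*1)*(-8 + D) = (-3 - 24)*(-8 + D) = -27*(-8 + D) = 216 - 27*D)
(10 + x(3, b(4)))**2 = (10 + (216 - 27*3))**2 = (10 + (216 - 81))**2 = (10 + 135)**2 = 145**2 = 21025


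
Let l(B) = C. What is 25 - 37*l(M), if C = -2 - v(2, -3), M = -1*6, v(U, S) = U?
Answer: 173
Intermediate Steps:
M = -6
C = -4 (C = -2 - 1*2 = -2 - 2 = -4)
l(B) = -4
25 - 37*l(M) = 25 - 37*(-4) = 25 + 148 = 173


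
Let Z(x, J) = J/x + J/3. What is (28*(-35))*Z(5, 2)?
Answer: -3136/3 ≈ -1045.3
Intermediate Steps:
Z(x, J) = J/3 + J/x (Z(x, J) = J/x + J*(⅓) = J/x + J/3 = J/3 + J/x)
(28*(-35))*Z(5, 2) = (28*(-35))*((⅓)*2 + 2/5) = -980*(⅔ + 2*(⅕)) = -980*(⅔ + ⅖) = -980*16/15 = -3136/3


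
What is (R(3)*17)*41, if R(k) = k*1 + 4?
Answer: 4879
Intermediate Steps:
R(k) = 4 + k (R(k) = k + 4 = 4 + k)
(R(3)*17)*41 = ((4 + 3)*17)*41 = (7*17)*41 = 119*41 = 4879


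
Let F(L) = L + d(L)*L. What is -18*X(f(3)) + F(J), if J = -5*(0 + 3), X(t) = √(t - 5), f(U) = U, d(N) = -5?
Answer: 60 - 18*I*√2 ≈ 60.0 - 25.456*I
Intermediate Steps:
X(t) = √(-5 + t)
J = -15 (J = -5*3 = -15)
F(L) = -4*L (F(L) = L - 5*L = -4*L)
-18*X(f(3)) + F(J) = -18*√(-5 + 3) - 4*(-15) = -18*I*√2 + 60 = 60 - 18*I*√2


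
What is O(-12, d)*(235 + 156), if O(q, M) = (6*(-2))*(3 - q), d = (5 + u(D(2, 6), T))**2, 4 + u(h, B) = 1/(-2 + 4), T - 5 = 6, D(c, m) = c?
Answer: -70380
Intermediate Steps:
T = 11 (T = 5 + 6 = 11)
u(h, B) = -7/2 (u(h, B) = -4 + 1/(-2 + 4) = -4 + 1/2 = -7/2)
d = 9/4 (d = (5 - 7/2)**2 = (3/2)**2 = 9/4 ≈ 2.2500)
O(q, M) = -36 + 12*q (O(q, M) = -12*(3 - q) = -36 + 12*q)
O(-12, d)*(235 + 156) = (-36 + 12*(-12))*(235 + 156) = (-36 - 144)*391 = -180*391 = -70380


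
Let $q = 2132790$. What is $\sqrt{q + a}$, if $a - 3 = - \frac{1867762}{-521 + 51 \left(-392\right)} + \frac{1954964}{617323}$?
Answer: $\frac{\sqrt{342019736496979477418247535}}{12663146699} \approx 1460.4$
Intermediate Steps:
$a = \frac{1231104057755}{12663146699}$ ($a = 3 - \left(- \frac{1954964}{617323} + \frac{1867762}{-521 + 51 \left(-392\right)}\right) = 3 - \left(- \frac{1954964}{617323} + \frac{1867762}{-521 - 19992}\right) = 3 - \left(- \frac{1954964}{617323} + \frac{1867762}{-20513}\right) = 3 + \left(\left(-1867762\right) \left(- \frac{1}{20513}\right) + \frac{1954964}{617323}\right) = 3 + \left(\frac{1867762}{20513} + \frac{1954964}{617323}\right) = 3 + \frac{1193114617658}{12663146699} = \frac{1231104057755}{12663146699} \approx 97.219$)
$\sqrt{q + a} = \sqrt{2132790 + \frac{1231104057755}{12663146699}} = \sqrt{\frac{27009063752217965}{12663146699}} = \frac{\sqrt{342019736496979477418247535}}{12663146699}$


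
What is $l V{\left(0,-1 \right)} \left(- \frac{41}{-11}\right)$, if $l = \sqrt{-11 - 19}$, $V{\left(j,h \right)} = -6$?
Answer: $- \frac{246 i \sqrt{30}}{11} \approx - 122.49 i$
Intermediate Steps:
$l = i \sqrt{30}$ ($l = \sqrt{-30} = i \sqrt{30} \approx 5.4772 i$)
$l V{\left(0,-1 \right)} \left(- \frac{41}{-11}\right) = i \sqrt{30} \left(-6\right) \left(- \frac{41}{-11}\right) = - 6 i \sqrt{30} \left(\left(-41\right) \left(- \frac{1}{11}\right)\right) = - 6 i \sqrt{30} \cdot \frac{41}{11} = - \frac{246 i \sqrt{30}}{11}$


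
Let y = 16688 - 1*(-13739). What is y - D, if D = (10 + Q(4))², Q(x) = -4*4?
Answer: 30391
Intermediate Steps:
Q(x) = -16
y = 30427 (y = 16688 + 13739 = 30427)
D = 36 (D = (10 - 16)² = (-6)² = 36)
y - D = 30427 - 1*36 = 30427 - 36 = 30391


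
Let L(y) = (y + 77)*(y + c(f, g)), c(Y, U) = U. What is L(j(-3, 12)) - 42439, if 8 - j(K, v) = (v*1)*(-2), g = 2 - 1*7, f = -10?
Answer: -39496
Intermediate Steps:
g = -5 (g = 2 - 7 = -5)
j(K, v) = 8 + 2*v (j(K, v) = 8 - v*1*(-2) = 8 - v*(-2) = 8 - (-2)*v = 8 + 2*v)
L(y) = (-5 + y)*(77 + y) (L(y) = (y + 77)*(y - 5) = (77 + y)*(-5 + y) = (-5 + y)*(77 + y))
L(j(-3, 12)) - 42439 = (-385 + (8 + 2*12)² + 72*(8 + 2*12)) - 42439 = (-385 + (8 + 24)² + 72*(8 + 24)) - 42439 = (-385 + 32² + 72*32) - 42439 = (-385 + 1024 + 2304) - 42439 = 2943 - 42439 = -39496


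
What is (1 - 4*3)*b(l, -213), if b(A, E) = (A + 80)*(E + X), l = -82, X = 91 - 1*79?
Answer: -4422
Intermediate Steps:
X = 12 (X = 91 - 79 = 12)
b(A, E) = (12 + E)*(80 + A) (b(A, E) = (A + 80)*(E + 12) = (80 + A)*(12 + E) = (12 + E)*(80 + A))
(1 - 4*3)*b(l, -213) = (1 - 4*3)*(960 + 12*(-82) + 80*(-213) - 82*(-213)) = (1 - 12)*(960 - 984 - 17040 + 17466) = -11*402 = -4422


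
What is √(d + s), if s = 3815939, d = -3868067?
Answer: 12*I*√362 ≈ 228.32*I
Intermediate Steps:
√(d + s) = √(-3868067 + 3815939) = √(-52128) = 12*I*√362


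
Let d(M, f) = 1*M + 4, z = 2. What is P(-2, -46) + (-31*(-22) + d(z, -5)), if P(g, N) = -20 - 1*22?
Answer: 646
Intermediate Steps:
d(M, f) = 4 + M (d(M, f) = M + 4 = 4 + M)
P(g, N) = -42 (P(g, N) = -20 - 22 = -42)
P(-2, -46) + (-31*(-22) + d(z, -5)) = -42 + (-31*(-22) + (4 + 2)) = -42 + (682 + 6) = -42 + 688 = 646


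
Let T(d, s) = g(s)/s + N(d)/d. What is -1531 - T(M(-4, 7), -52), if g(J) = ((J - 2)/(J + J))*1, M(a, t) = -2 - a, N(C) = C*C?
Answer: -4145205/2704 ≈ -1533.0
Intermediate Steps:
N(C) = C**2
g(J) = (-2 + J)/(2*J) (g(J) = ((-2 + J)/((2*J)))*1 = ((-2 + J)*(1/(2*J)))*1 = ((-2 + J)/(2*J))*1 = (-2 + J)/(2*J))
T(d, s) = d + (-2 + s)/(2*s**2) (T(d, s) = ((-2 + s)/(2*s))/s + d**2/d = (-2 + s)/(2*s**2) + d = d + (-2 + s)/(2*s**2))
-1531 - T(M(-4, 7), -52) = -1531 - ((-2 - 1*(-4)) + (1/2)/(-52) - 1/(-52)**2) = -1531 - ((-2 + 4) + (1/2)*(-1/52) - 1*1/2704) = -1531 - (2 - 1/104 - 1/2704) = -1531 - 1*5381/2704 = -1531 - 5381/2704 = -4145205/2704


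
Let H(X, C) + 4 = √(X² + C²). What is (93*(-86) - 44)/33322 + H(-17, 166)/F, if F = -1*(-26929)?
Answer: -108348153/448664069 + √27845/26929 ≈ -0.23529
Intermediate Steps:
F = 26929
H(X, C) = -4 + √(C² + X²) (H(X, C) = -4 + √(X² + C²) = -4 + √(C² + X²))
(93*(-86) - 44)/33322 + H(-17, 166)/F = (93*(-86) - 44)/33322 + (-4 + √(166² + (-17)²))/26929 = (-7998 - 44)*(1/33322) + (-4 + √(27556 + 289))*(1/26929) = -8042*1/33322 + (-4 + √27845)*(1/26929) = -4021/16661 + (-4/26929 + √27845/26929) = -108348153/448664069 + √27845/26929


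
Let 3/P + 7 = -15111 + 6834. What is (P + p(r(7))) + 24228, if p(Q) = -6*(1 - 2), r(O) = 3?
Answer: 200754453/8284 ≈ 24234.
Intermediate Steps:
p(Q) = 6 (p(Q) = -6*(-1) = 6)
P = -3/8284 (P = 3/(-7 + (-15111 + 6834)) = 3/(-7 - 8277) = 3/(-8284) = 3*(-1/8284) = -3/8284 ≈ -0.00036214)
(P + p(r(7))) + 24228 = (-3/8284 + 6) + 24228 = 49701/8284 + 24228 = 200754453/8284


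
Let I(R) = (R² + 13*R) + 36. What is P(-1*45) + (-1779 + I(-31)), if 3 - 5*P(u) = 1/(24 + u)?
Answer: -124361/105 ≈ -1184.4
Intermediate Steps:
I(R) = 36 + R² + 13*R
P(u) = ⅗ - 1/(5*(24 + u))
P(-1*45) + (-1779 + I(-31)) = (71 + 3*(-1*45))/(5*(24 - 1*45)) + (-1779 + (36 + (-31)² + 13*(-31))) = (71 + 3*(-45))/(5*(24 - 45)) + (-1779 + (36 + 961 - 403)) = (⅕)*(71 - 135)/(-21) + (-1779 + 594) = (⅕)*(-1/21)*(-64) - 1185 = 64/105 - 1185 = -124361/105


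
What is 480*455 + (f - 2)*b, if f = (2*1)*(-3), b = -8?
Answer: 218464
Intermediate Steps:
f = -6 (f = 2*(-3) = -6)
480*455 + (f - 2)*b = 480*455 + (-6 - 2)*(-8) = 218400 - 8*(-8) = 218400 + 64 = 218464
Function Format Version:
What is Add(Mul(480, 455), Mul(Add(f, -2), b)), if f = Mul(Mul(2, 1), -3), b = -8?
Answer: 218464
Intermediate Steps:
f = -6 (f = Mul(2, -3) = -6)
Add(Mul(480, 455), Mul(Add(f, -2), b)) = Add(Mul(480, 455), Mul(Add(-6, -2), -8)) = Add(218400, Mul(-8, -8)) = Add(218400, 64) = 218464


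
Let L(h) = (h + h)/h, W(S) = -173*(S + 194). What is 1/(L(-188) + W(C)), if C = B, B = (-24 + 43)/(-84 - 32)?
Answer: -116/3889673 ≈ -2.9823e-5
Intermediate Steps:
B = -19/116 (B = 19/(-116) = 19*(-1/116) = -19/116 ≈ -0.16379)
C = -19/116 ≈ -0.16379
W(S) = -33562 - 173*S (W(S) = -173*(194 + S) = -33562 - 173*S)
L(h) = 2 (L(h) = (2*h)/h = 2)
1/(L(-188) + W(C)) = 1/(2 + (-33562 - 173*(-19/116))) = 1/(2 + (-33562 + 3287/116)) = 1/(2 - 3889905/116) = 1/(-3889673/116) = -116/3889673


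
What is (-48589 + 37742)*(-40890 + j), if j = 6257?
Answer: 375664151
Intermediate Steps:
(-48589 + 37742)*(-40890 + j) = (-48589 + 37742)*(-40890 + 6257) = -10847*(-34633) = 375664151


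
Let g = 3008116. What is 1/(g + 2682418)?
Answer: 1/5690534 ≈ 1.7573e-7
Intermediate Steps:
1/(g + 2682418) = 1/(3008116 + 2682418) = 1/5690534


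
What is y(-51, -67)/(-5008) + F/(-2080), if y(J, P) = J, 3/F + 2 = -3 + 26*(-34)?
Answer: 5895009/578774560 ≈ 0.010185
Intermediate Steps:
F = -3/889 (F = 3/(-2 + (-3 + 26*(-34))) = 3/(-2 + (-3 - 884)) = 3/(-2 - 887) = 3/(-889) = 3*(-1/889) = -3/889 ≈ -0.0033746)
y(-51, -67)/(-5008) + F/(-2080) = -51/(-5008) - 3/889/(-2080) = -51*(-1/5008) - 3/889*(-1/2080) = 51/5008 + 3/1849120 = 5895009/578774560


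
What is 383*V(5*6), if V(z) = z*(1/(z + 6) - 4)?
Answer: -273845/6 ≈ -45641.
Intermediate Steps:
V(z) = z*(-4 + 1/(6 + z)) (V(z) = z*(1/(6 + z) - 4) = z*(-4 + 1/(6 + z)))
383*V(5*6) = 383*(-5*6*(23 + 4*(5*6))/(6 + 5*6)) = 383*(-1*30*(23 + 4*30)/(6 + 30)) = 383*(-1*30*(23 + 120)/36) = 383*(-1*30*1/36*143) = 383*(-715/6) = -273845/6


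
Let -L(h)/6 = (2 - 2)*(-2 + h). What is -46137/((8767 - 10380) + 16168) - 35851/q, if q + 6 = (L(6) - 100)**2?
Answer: -982904483/145462670 ≈ -6.7571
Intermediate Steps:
L(h) = 0 (L(h) = -6*(2 - 2)*(-2 + h) = -0*(-2 + h) = -6*0 = 0)
q = 9994 (q = -6 + (0 - 100)**2 = -6 + (-100)**2 = -6 + 10000 = 9994)
-46137/((8767 - 10380) + 16168) - 35851/q = -46137/((8767 - 10380) + 16168) - 35851/9994 = -46137/(-1613 + 16168) - 35851*1/9994 = -46137/14555 - 35851/9994 = -982904483/145462670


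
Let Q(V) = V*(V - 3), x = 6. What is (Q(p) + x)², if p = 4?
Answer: 100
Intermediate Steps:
Q(V) = V*(-3 + V)
(Q(p) + x)² = (4*(-3 + 4) + 6)² = (4*1 + 6)² = (4 + 6)² = 10² = 100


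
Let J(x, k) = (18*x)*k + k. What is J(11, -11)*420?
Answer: -919380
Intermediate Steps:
J(x, k) = k + 18*k*x (J(x, k) = 18*k*x + k = k + 18*k*x)
J(11, -11)*420 = -11*(1 + 18*11)*420 = -11*(1 + 198)*420 = -11*199*420 = -2189*420 = -919380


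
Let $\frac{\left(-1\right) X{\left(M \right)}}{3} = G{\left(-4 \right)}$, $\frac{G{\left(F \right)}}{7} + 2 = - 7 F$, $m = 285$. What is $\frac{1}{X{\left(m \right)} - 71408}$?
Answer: $- \frac{1}{71954} \approx -1.3898 \cdot 10^{-5}$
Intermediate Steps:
$G{\left(F \right)} = -14 - 49 F$ ($G{\left(F \right)} = -14 + 7 \left(- 7 F\right) = -14 - 49 F$)
$X{\left(M \right)} = -546$ ($X{\left(M \right)} = - 3 \left(-14 - -196\right) = - 3 \left(-14 + 196\right) = \left(-3\right) 182 = -546$)
$\frac{1}{X{\left(m \right)} - 71408} = \frac{1}{-546 - 71408} = \frac{1}{-71954} = - \frac{1}{71954}$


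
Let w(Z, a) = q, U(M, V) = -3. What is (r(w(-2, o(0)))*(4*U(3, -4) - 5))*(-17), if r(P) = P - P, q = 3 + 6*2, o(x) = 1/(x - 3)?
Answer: 0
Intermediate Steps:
o(x) = 1/(-3 + x)
q = 15 (q = 3 + 12 = 15)
w(Z, a) = 15
r(P) = 0
(r(w(-2, o(0)))*(4*U(3, -4) - 5))*(-17) = (0*(4*(-3) - 5))*(-17) = (0*(-12 - 5))*(-17) = (0*(-17))*(-17) = 0*(-17) = 0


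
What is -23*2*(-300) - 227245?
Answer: -213445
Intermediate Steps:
-23*2*(-300) - 227245 = -46*(-300) - 227245 = 13800 - 227245 = -213445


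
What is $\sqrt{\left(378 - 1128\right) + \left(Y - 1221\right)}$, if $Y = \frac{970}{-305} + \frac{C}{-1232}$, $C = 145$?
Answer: $\frac{i \sqrt{696905374165}}{18788} \approx 44.433 i$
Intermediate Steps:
$Y = - \frac{247853}{75152}$ ($Y = \frac{970}{-305} + \frac{145}{-1232} = 970 \left(- \frac{1}{305}\right) + 145 \left(- \frac{1}{1232}\right) = - \frac{194}{61} - \frac{145}{1232} = - \frac{247853}{75152} \approx -3.298$)
$\sqrt{\left(378 - 1128\right) + \left(Y - 1221\right)} = \sqrt{\left(378 - 1128\right) - \frac{92008445}{75152}} = \sqrt{-750 - \frac{92008445}{75152}} = \sqrt{- \frac{148372445}{75152}} = \frac{i \sqrt{696905374165}}{18788}$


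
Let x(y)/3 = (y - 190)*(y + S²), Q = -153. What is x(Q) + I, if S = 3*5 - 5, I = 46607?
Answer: 101144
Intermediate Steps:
S = 10 (S = 15 - 5 = 10)
x(y) = 3*(-190 + y)*(100 + y) (x(y) = 3*((y - 190)*(y + 10²)) = 3*((-190 + y)*(y + 100)) = 3*((-190 + y)*(100 + y)) = 3*(-190 + y)*(100 + y))
x(Q) + I = (-57000 - 270*(-153) + 3*(-153)²) + 46607 = (-57000 + 41310 + 3*23409) + 46607 = (-57000 + 41310 + 70227) + 46607 = 54537 + 46607 = 101144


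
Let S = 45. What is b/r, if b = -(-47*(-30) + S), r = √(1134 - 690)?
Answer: -485*√111/74 ≈ -69.051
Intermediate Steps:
r = 2*√111 (r = √444 = 2*√111 ≈ 21.071)
b = -1455 (b = -(-47*(-30) + 45) = -(1410 + 45) = -1*1455 = -1455)
b/r = -1455*√111/222 = -485*√111/74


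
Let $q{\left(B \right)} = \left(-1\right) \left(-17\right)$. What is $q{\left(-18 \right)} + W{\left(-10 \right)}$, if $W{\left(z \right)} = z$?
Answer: $7$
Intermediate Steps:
$q{\left(B \right)} = 17$
$q{\left(-18 \right)} + W{\left(-10 \right)} = 17 - 10 = 7$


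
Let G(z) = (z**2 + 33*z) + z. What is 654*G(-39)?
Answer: 127530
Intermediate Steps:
G(z) = z**2 + 34*z
654*G(-39) = 654*(-39*(34 - 39)) = 654*(-39*(-5)) = 654*195 = 127530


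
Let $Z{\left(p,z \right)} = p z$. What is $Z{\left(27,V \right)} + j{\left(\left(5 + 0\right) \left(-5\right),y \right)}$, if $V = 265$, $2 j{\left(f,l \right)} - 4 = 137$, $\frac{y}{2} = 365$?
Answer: $\frac{14451}{2} \approx 7225.5$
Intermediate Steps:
$y = 730$ ($y = 2 \cdot 365 = 730$)
$j{\left(f,l \right)} = \frac{141}{2}$ ($j{\left(f,l \right)} = 2 + \frac{1}{2} \cdot 137 = 2 + \frac{137}{2} = \frac{141}{2}$)
$Z{\left(27,V \right)} + j{\left(\left(5 + 0\right) \left(-5\right),y \right)} = 27 \cdot 265 + \frac{141}{2} = 7155 + \frac{141}{2} = \frac{14451}{2}$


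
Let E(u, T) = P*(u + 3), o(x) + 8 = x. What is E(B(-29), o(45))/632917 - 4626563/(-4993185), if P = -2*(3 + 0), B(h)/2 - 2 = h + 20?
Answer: 71428290841/77079796845 ≈ 0.92668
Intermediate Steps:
B(h) = 44 + 2*h (B(h) = 4 + 2*(h + 20) = 4 + 2*(20 + h) = 4 + (40 + 2*h) = 44 + 2*h)
P = -6 (P = -2*3 = -6)
o(x) = -8 + x
E(u, T) = -18 - 6*u (E(u, T) = -6*(u + 3) = -6*(3 + u) = -18 - 6*u)
E(B(-29), o(45))/632917 - 4626563/(-4993185) = (-18 - 6*(44 + 2*(-29)))/632917 - 4626563/(-4993185) = (-18 - 6*(44 - 58))*(1/632917) - 4626563*(-1/4993185) = (-18 - 6*(-14))*(1/632917) + 112843/121785 = (-18 + 84)*(1/632917) + 112843/121785 = 66*(1/632917) + 112843/121785 = 66/632917 + 112843/121785 = 71428290841/77079796845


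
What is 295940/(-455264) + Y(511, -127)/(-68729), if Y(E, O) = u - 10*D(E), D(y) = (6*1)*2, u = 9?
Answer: -5072281489/7822459864 ≈ -0.64843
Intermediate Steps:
D(y) = 12 (D(y) = 6*2 = 12)
Y(E, O) = -111 (Y(E, O) = 9 - 10*12 = 9 - 120 = -111)
295940/(-455264) + Y(511, -127)/(-68729) = 295940/(-455264) - 111/(-68729) = 295940*(-1/455264) - 111*(-1/68729) = -73985/113816 + 111/68729 = -5072281489/7822459864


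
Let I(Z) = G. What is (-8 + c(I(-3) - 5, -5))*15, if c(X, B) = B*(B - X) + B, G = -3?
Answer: -420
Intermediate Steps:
I(Z) = -3
c(X, B) = B + B*(B - X)
(-8 + c(I(-3) - 5, -5))*15 = (-8 - 5*(1 - 5 - (-3 - 5)))*15 = (-8 - 5*(1 - 5 - 1*(-8)))*15 = (-8 - 5*(1 - 5 + 8))*15 = (-8 - 5*4)*15 = (-8 - 20)*15 = -28*15 = -420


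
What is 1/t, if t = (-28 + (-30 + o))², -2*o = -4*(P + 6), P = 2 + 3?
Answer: 1/1296 ≈ 0.00077160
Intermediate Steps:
P = 5
o = 22 (o = -(-2)*(5 + 6) = -(-2)*11 = -½*(-44) = 22)
t = 1296 (t = (-28 + (-30 + 22))² = (-28 - 8)² = (-36)² = 1296)
1/t = 1/1296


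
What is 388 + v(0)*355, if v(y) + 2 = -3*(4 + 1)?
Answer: -5647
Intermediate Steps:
v(y) = -17 (v(y) = -2 - 3*(4 + 1) = -2 - 3*5 = -2 - 15 = -17)
388 + v(0)*355 = 388 - 17*355 = 388 - 6035 = -5647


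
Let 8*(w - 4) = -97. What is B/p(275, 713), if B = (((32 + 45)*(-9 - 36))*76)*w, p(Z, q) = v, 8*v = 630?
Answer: 27170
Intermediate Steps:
v = 315/4 (v = (1/8)*630 = 315/4 ≈ 78.750)
p(Z, q) = 315/4
w = -65/8 (w = 4 + (1/8)*(-97) = 4 - 97/8 = -65/8 ≈ -8.1250)
B = 4279275/2 (B = (((32 + 45)*(-9 - 36))*76)*(-65/8) = ((77*(-45))*76)*(-65/8) = -3465*76*(-65/8) = -263340*(-65/8) = 4279275/2 ≈ 2.1396e+6)
B/p(275, 713) = 4279275/(2*(315/4)) = (4279275/2)*(4/315) = 27170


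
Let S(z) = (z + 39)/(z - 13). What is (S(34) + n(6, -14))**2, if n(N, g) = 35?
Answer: 652864/441 ≈ 1480.4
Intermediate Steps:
S(z) = (39 + z)/(-13 + z)
(S(34) + n(6, -14))**2 = ((39 + 34)/(-13 + 34) + 35)**2 = (73/21 + 35)**2 = (808/21)**2 = 652864/441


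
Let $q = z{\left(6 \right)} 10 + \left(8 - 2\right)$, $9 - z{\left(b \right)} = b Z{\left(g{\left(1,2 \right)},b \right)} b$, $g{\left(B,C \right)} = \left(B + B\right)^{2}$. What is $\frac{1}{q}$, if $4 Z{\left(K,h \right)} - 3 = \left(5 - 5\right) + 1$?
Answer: $- \frac{1}{264} \approx -0.0037879$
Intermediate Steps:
$g{\left(B,C \right)} = 4 B^{2}$ ($g{\left(B,C \right)} = \left(2 B\right)^{2} = 4 B^{2}$)
$Z{\left(K,h \right)} = 1$ ($Z{\left(K,h \right)} = \frac{3}{4} + \frac{\left(5 - 5\right) + 1}{4} = \frac{3}{4} + \frac{0 + 1}{4} = \frac{3}{4} + \frac{1}{4} \cdot 1 = \frac{3}{4} + \frac{1}{4} = 1$)
$z{\left(b \right)} = 9 - b^{2}$ ($z{\left(b \right)} = 9 - b 1 b = 9 - b b = 9 - b^{2}$)
$q = -264$ ($q = \left(9 - 6^{2}\right) 10 + \left(8 - 2\right) = \left(9 - 36\right) 10 + 6 = \left(-27\right) 10 + 6 = -270 + 6 = -264$)
$\frac{1}{q} = \frac{1}{-264} = - \frac{1}{264}$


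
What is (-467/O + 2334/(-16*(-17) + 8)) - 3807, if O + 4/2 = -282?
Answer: -18871189/4970 ≈ -3797.0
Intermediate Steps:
O = -284 (O = -2 - 282 = -284)
(-467/O + 2334/(-16*(-17) + 8)) - 3807 = (-467/(-284) + 2334/(-16*(-17) + 8)) - 3807 = (-467*(-1/284) + 2334/(272 + 8)) - 3807 = (467/284 + 2334/280) - 3807 = (467/284 + 2334*(1/280)) - 3807 = (467/284 + 1167/140) - 3807 = 49601/4970 - 3807 = -18871189/4970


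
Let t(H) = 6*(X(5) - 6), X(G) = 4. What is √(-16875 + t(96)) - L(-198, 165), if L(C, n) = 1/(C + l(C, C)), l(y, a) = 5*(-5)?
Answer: 1/223 + I*√16887 ≈ 0.0044843 + 129.95*I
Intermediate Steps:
t(H) = -12 (t(H) = 6*(4 - 6) = 6*(-2) = -12)
l(y, a) = -25
L(C, n) = 1/(-25 + C) (L(C, n) = 1/(C - 25) = 1/(-25 + C))
√(-16875 + t(96)) - L(-198, 165) = √(-16875 - 12) - 1/(-25 - 198) = √(-16887) - 1/(-223) = I*√16887 - 1*(-1/223) = I*√16887 + 1/223 = 1/223 + I*√16887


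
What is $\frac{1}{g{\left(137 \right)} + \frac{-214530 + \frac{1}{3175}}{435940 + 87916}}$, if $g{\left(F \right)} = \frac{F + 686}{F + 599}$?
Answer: $\frac{76509168800}{54220945071} \approx 1.4111$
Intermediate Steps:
$g{\left(F \right)} = \frac{686 + F}{599 + F}$
$\frac{1}{g{\left(137 \right)} + \frac{-214530 + \frac{1}{3175}}{435940 + 87916}} = \frac{1}{\frac{686 + 137}{599 + 137} + \frac{-214530 + \frac{1}{3175}}{435940 + 87916}} = \frac{1}{\frac{1}{736} \cdot 823 + \frac{-214530 + \frac{1}{3175}}{523856}} = \frac{1}{\frac{1}{736} \cdot 823 - \frac{681132749}{1663242800}} = \frac{1}{\frac{823}{736} - \frac{681132749}{1663242800}} = \frac{1}{\frac{54220945071}{76509168800}} = \frac{76509168800}{54220945071}$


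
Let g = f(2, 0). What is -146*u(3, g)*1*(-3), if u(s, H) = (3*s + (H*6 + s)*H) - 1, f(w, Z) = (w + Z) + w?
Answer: 50808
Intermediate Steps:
f(w, Z) = Z + 2*w (f(w, Z) = (Z + w) + w = Z + 2*w)
g = 4 (g = 0 + 2*2 = 0 + 4 = 4)
u(s, H) = -1 + 3*s + H*(s + 6*H) (u(s, H) = (3*s + (6*H + s)*H) - 1 = (3*s + (s + 6*H)*H) - 1 = (3*s + H*(s + 6*H)) - 1 = -1 + 3*s + H*(s + 6*H))
-146*u(3, g)*1*(-3) = -146*(-1 + 3*3 + 6*4² + 4*3)*1*(-3) = -146*(-1 + 9 + 6*16 + 12)*1*(-3) = -146*(-1 + 9 + 96 + 12)*1*(-3) = -146*116*1*(-3) = -16936*(-3) = -146*(-348) = 50808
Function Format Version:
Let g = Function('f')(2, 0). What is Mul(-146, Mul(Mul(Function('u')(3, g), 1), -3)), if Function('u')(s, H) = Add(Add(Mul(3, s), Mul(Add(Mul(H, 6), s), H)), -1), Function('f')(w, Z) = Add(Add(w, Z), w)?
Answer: 50808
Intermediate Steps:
Function('f')(w, Z) = Add(Z, Mul(2, w)) (Function('f')(w, Z) = Add(Add(Z, w), w) = Add(Z, Mul(2, w)))
g = 4 (g = Add(0, Mul(2, 2)) = Add(0, 4) = 4)
Function('u')(s, H) = Add(-1, Mul(3, s), Mul(H, Add(s, Mul(6, H)))) (Function('u')(s, H) = Add(Add(Mul(3, s), Mul(Add(Mul(6, H), s), H)), -1) = Add(Add(Mul(3, s), Mul(Add(s, Mul(6, H)), H)), -1) = Add(Add(Mul(3, s), Mul(H, Add(s, Mul(6, H)))), -1) = Add(-1, Mul(3, s), Mul(H, Add(s, Mul(6, H)))))
Mul(-146, Mul(Mul(Function('u')(3, g), 1), -3)) = Mul(-146, Mul(Mul(Add(-1, Mul(3, 3), Mul(6, Pow(4, 2)), Mul(4, 3)), 1), -3)) = Mul(-146, Mul(Mul(Add(-1, 9, Mul(6, 16), 12), 1), -3)) = Mul(-146, Mul(Mul(Add(-1, 9, 96, 12), 1), -3)) = Mul(-146, Mul(Mul(116, 1), -3)) = Mul(-146, Mul(116, -3)) = Mul(-146, -348) = 50808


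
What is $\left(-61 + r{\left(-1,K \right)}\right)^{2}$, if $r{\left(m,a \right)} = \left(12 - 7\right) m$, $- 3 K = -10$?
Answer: $4356$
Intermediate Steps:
$K = \frac{10}{3}$ ($K = \left(- \frac{1}{3}\right) \left(-10\right) = \frac{10}{3} \approx 3.3333$)
$r{\left(m,a \right)} = 5 m$ ($r{\left(m,a \right)} = \left(12 - 7\right) m = 5 m$)
$\left(-61 + r{\left(-1,K \right)}\right)^{2} = \left(-61 + 5 \left(-1\right)\right)^{2} = \left(-61 - 5\right)^{2} = \left(-66\right)^{2} = 4356$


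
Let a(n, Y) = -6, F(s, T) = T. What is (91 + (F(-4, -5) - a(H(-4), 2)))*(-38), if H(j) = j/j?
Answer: -3496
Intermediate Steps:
H(j) = 1
(91 + (F(-4, -5) - a(H(-4), 2)))*(-38) = (91 + (-5 - 1*(-6)))*(-38) = (91 + (-5 + 6))*(-38) = (91 + 1)*(-38) = 92*(-38) = -3496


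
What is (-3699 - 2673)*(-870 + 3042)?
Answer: -13839984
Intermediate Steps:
(-3699 - 2673)*(-870 + 3042) = -6372*2172 = -13839984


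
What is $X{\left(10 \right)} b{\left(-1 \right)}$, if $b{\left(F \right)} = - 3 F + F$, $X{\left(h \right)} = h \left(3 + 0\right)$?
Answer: $60$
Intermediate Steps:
$X{\left(h \right)} = 3 h$ ($X{\left(h \right)} = h 3 = 3 h$)
$b{\left(F \right)} = - 2 F$
$X{\left(10 \right)} b{\left(-1 \right)} = 3 \cdot 10 \left(\left(-2\right) \left(-1\right)\right) = 30 \cdot 2 = 60$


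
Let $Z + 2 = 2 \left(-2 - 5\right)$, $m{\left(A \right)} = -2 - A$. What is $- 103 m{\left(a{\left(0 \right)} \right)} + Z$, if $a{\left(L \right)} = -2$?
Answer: $-16$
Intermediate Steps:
$Z = -16$ ($Z = -2 + 2 \left(-2 - 5\right) = -2 + 2 \left(-7\right) = -2 - 14 = -16$)
$- 103 m{\left(a{\left(0 \right)} \right)} + Z = - 103 \left(-2 - -2\right) - 16 = - 103 \left(-2 + 2\right) - 16 = \left(-103\right) 0 - 16 = 0 - 16 = -16$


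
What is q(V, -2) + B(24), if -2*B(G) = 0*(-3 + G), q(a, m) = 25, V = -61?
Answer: 25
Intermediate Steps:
B(G) = 0 (B(G) = -0*(-3 + G) = -½*0 = 0)
q(V, -2) + B(24) = 25 + 0 = 25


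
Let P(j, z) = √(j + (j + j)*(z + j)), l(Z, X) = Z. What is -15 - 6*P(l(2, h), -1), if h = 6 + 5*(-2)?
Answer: -15 - 6*√6 ≈ -29.697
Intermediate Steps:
h = -4 (h = 6 - 10 = -4)
P(j, z) = √(j + 2*j*(j + z)) (P(j, z) = √(j + (2*j)*(j + z)) = √(j + 2*j*(j + z)))
-15 - 6*P(l(2, h), -1) = -15 - 6*√2*√(1 + 2*2 + 2*(-1)) = -15 - 6*√2*√(1 + 4 - 2) = -15 - 6*√6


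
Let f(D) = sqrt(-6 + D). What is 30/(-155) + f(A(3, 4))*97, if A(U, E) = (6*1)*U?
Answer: -6/31 + 194*sqrt(3) ≈ 335.82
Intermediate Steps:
A(U, E) = 6*U
30/(-155) + f(A(3, 4))*97 = 30/(-155) + sqrt(-6 + 6*3)*97 = 30*(-1/155) + sqrt(-6 + 18)*97 = -6/31 + sqrt(12)*97 = -6/31 + (2*sqrt(3))*97 = -6/31 + 194*sqrt(3)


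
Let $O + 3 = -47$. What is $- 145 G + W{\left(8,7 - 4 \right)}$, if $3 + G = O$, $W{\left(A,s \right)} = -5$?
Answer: $7680$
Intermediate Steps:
$O = -50$ ($O = -3 - 47 = -50$)
$G = -53$ ($G = -3 - 50 = -53$)
$- 145 G + W{\left(8,7 - 4 \right)} = \left(-145\right) \left(-53\right) - 5 = 7685 - 5 = 7680$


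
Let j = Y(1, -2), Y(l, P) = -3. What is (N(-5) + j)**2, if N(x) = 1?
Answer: 4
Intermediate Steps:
j = -3
(N(-5) + j)**2 = (1 - 3)**2 = (-2)**2 = 4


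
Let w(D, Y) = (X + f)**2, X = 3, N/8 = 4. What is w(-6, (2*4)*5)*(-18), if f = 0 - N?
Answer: -15138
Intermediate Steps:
N = 32 (N = 8*4 = 32)
f = -32 (f = 0 - 1*32 = 0 - 32 = -32)
w(D, Y) = 841 (w(D, Y) = (3 - 32)**2 = (-29)**2 = 841)
w(-6, (2*4)*5)*(-18) = 841*(-18) = -15138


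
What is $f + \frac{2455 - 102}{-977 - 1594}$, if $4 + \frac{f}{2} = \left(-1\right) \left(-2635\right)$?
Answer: $\frac{13526249}{2571} \approx 5261.1$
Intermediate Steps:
$f = 5262$ ($f = -8 + 2 \left(\left(-1\right) \left(-2635\right)\right) = -8 + 2 \cdot 2635 = -8 + 5270 = 5262$)
$f + \frac{2455 - 102}{-977 - 1594} = 5262 + \frac{2455 - 102}{-977 - 1594} = 5262 + \frac{2353}{-2571} = 5262 + 2353 \left(- \frac{1}{2571}\right) = 5262 - \frac{2353}{2571} = \frac{13526249}{2571}$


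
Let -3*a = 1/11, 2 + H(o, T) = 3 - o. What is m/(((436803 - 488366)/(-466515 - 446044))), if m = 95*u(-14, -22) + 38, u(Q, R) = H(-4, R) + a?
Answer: 15362018206/1701579 ≈ 9028.1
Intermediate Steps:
H(o, T) = 1 - o (H(o, T) = -2 + (3 - o) = 1 - o)
a = -1/33 (a = -1/3/11 = -1/3*1/11 = -1/33 ≈ -0.030303)
u(Q, R) = 164/33 (u(Q, R) = (1 - 1*(-4)) - 1/33 = (1 + 4) - 1/33 = 5 - 1/33 = 164/33)
m = 16834/33 (m = 95*(164/33) + 38 = 15580/33 + 38 = 16834/33 ≈ 510.12)
m/(((436803 - 488366)/(-466515 - 446044))) = 16834/(33*(((436803 - 488366)/(-466515 - 446044)))) = 16834/(33*((-51563/(-912559)))) = 16834/(33*((-51563*(-1/912559)))) = 16834/(33*(51563/912559)) = (16834/33)*(912559/51563) = 15362018206/1701579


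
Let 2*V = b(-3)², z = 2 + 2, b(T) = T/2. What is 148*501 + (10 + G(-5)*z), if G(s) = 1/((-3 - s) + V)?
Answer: 1853982/25 ≈ 74159.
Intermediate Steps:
b(T) = T/2 (b(T) = T*(½) = T/2)
z = 4
V = 9/8 (V = ((½)*(-3))²/2 = (-3/2)²/2 = (½)*(9/4) = 9/8 ≈ 1.1250)
G(s) = 1/(-15/8 - s) (G(s) = 1/((-3 - s) + 9/8) = 1/(-15/8 - s))
148*501 + (10 + G(-5)*z) = 148*501 + (10 - 8/(15 + 8*(-5))*4) = 74148 + (10 - 8/(15 - 40)*4) = 74148 + (10 - 8/(-25)*4) = 74148 + (10 - 8*(-1/25)*4) = 74148 + (10 + (8/25)*4) = 74148 + (10 + 32/25) = 74148 + 282/25 = 1853982/25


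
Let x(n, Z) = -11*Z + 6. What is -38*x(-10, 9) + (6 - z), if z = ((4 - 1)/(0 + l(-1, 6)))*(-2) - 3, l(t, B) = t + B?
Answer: 17721/5 ≈ 3544.2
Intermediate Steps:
l(t, B) = B + t
z = -21/5 (z = ((4 - 1)/(0 + (6 - 1)))*(-2) - 3 = (3/(0 + 5))*(-2) - 3 = (3/5)*(-2) - 3 = (3*(⅕))*(-2) - 3 = (⅗)*(-2) - 3 = -6/5 - 3 = -21/5 ≈ -4.2000)
x(n, Z) = 6 - 11*Z
-38*x(-10, 9) + (6 - z) = -38*(6 - 11*9) + (6 - 1*(-21/5)) = -38*(6 - 99) + (6 + 21/5) = -38*(-93) + 51/5 = 3534 + 51/5 = 17721/5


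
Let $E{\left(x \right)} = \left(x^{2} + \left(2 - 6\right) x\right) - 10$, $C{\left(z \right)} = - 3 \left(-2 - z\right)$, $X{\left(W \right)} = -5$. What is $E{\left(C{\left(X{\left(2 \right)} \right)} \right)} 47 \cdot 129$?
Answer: $648741$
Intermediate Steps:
$C{\left(z \right)} = 6 + 3 z$
$E{\left(x \right)} = -10 + x^{2} - 4 x$ ($E{\left(x \right)} = \left(x^{2} + \left(2 - 6\right) x\right) - 10 = \left(x^{2} - 4 x\right) - 10 = -10 + x^{2} - 4 x$)
$E{\left(C{\left(X{\left(2 \right)} \right)} \right)} 47 \cdot 129 = \left(-10 + \left(6 + 3 \left(-5\right)\right)^{2} - 4 \left(6 + 3 \left(-5\right)\right)\right) 47 \cdot 129 = \left(-10 + \left(6 - 15\right)^{2} - 4 \left(6 - 15\right)\right) 47 \cdot 129 = \left(-10 + \left(-9\right)^{2} - -36\right) 47 \cdot 129 = \left(-10 + 81 + 36\right) 47 \cdot 129 = 107 \cdot 47 \cdot 129 = 5029 \cdot 129 = 648741$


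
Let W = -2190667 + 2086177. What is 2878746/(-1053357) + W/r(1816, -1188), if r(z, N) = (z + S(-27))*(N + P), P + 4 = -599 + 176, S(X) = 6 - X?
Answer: -13156990564/4876691791 ≈ -2.6979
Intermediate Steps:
W = -104490
P = -427 (P = -4 + (-599 + 176) = -4 - 423 = -427)
r(z, N) = (-427 + N)*(33 + z) (r(z, N) = (z + (6 - 1*(-27)))*(N - 427) = (z + (6 + 27))*(-427 + N) = (z + 33)*(-427 + N) = (33 + z)*(-427 + N) = (-427 + N)*(33 + z))
2878746/(-1053357) + W/r(1816, -1188) = 2878746/(-1053357) - 104490/(-14091 - 427*1816 + 33*(-1188) - 1188*1816) = 2878746*(-1/1053357) - 104490/(-14091 - 775432 - 39204 - 2157408) = -959582/351119 - 104490/(-2986135) = -959582/351119 - 104490*(-1/2986135) = -959582/351119 + 486/13889 = -13156990564/4876691791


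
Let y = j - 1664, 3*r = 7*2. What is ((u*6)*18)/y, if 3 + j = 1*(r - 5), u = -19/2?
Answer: 1539/2501 ≈ 0.61535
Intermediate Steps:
u = -19/2 (u = -19*1/2 = -19/2 ≈ -9.5000)
r = 14/3 (r = (7*2)/3 = (1/3)*14 = 14/3 ≈ 4.6667)
j = -10/3 (j = -3 + 1*(14/3 - 5) = -3 + 1*(-1/3) = -3 - 1/3 = -10/3 ≈ -3.3333)
y = -5002/3 (y = -10/3 - 1664 = -5002/3 ≈ -1667.3)
((u*6)*18)/y = (-19/2*6*18)/(-5002/3) = -57*18*(-3/5002) = -1026*(-3/5002) = 1539/2501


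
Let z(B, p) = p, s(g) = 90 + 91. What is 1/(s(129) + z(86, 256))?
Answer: 1/437 ≈ 0.0022883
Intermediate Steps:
s(g) = 181
1/(s(129) + z(86, 256)) = 1/(181 + 256) = 1/437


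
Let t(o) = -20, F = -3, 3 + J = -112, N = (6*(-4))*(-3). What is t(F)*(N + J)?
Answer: 860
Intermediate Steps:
N = 72 (N = -24*(-3) = 72)
J = -115 (J = -3 - 112 = -115)
t(F)*(N + J) = -20*(72 - 115) = -20*(-43) = 860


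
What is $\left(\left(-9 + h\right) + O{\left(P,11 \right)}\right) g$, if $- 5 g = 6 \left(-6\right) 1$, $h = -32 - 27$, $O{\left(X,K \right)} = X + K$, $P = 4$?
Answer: $- \frac{1908}{5} \approx -381.6$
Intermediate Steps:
$O{\left(X,K \right)} = K + X$
$h = -59$ ($h = -32 - 27 = -59$)
$g = \frac{36}{5}$ ($g = - \frac{6 \left(-6\right) 1}{5} = - \frac{\left(-36\right) 1}{5} = \left(- \frac{1}{5}\right) \left(-36\right) = \frac{36}{5} \approx 7.2$)
$\left(\left(-9 + h\right) + O{\left(P,11 \right)}\right) g = \left(\left(-9 - 59\right) + \left(11 + 4\right)\right) \frac{36}{5} = \left(-68 + 15\right) \frac{36}{5} = \left(-53\right) \frac{36}{5} = - \frac{1908}{5}$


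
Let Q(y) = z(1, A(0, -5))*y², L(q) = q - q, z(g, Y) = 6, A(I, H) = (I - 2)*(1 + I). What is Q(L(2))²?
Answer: 0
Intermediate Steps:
A(I, H) = (1 + I)*(-2 + I) (A(I, H) = (-2 + I)*(1 + I) = (1 + I)*(-2 + I))
L(q) = 0
Q(y) = 6*y²
Q(L(2))² = (6*0²)² = (6*0)² = 0² = 0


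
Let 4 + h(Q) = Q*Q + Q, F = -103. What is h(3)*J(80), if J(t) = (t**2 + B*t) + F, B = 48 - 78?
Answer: 31176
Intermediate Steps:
B = -30
h(Q) = -4 + Q + Q**2 (h(Q) = -4 + (Q*Q + Q) = -4 + (Q**2 + Q) = -4 + (Q + Q**2) = -4 + Q + Q**2)
J(t) = -103 + t**2 - 30*t (J(t) = (t**2 - 30*t) - 103 = -103 + t**2 - 30*t)
h(3)*J(80) = (-4 + 3 + 3**2)*(-103 + 80**2 - 30*80) = (-4 + 3 + 9)*(-103 + 6400 - 2400) = 8*3897 = 31176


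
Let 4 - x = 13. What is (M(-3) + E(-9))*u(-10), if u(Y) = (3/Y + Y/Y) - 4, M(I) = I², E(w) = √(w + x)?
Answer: -297/10 - 99*I*√2/10 ≈ -29.7 - 14.001*I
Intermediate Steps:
x = -9 (x = 4 - 1*13 = 4 - 13 = -9)
E(w) = √(-9 + w) (E(w) = √(w - 9) = √(-9 + w))
u(Y) = -3 + 3/Y (u(Y) = (3/Y + 1) - 4 = (1 + 3/Y) - 4 = -3 + 3/Y)
(M(-3) + E(-9))*u(-10) = ((-3)² + √(-9 - 9))*(-3 + 3/(-10)) = (9 + √(-18))*(-3 + 3*(-⅒)) = (9 + 3*I*√2)*(-3 - 3/10) = (9 + 3*I*√2)*(-33/10) = -297/10 - 99*I*√2/10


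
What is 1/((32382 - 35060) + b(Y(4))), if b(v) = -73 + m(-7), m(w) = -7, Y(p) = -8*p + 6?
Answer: -1/2758 ≈ -0.00036258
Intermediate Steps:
Y(p) = 6 - 8*p
b(v) = -80 (b(v) = -73 - 7 = -80)
1/((32382 - 35060) + b(Y(4))) = 1/((32382 - 35060) - 80) = 1/(-2678 - 80) = 1/(-2758) = -1/2758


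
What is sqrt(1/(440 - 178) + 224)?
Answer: 3*sqrt(1708502)/262 ≈ 14.967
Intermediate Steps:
sqrt(1/(440 - 178) + 224) = sqrt(1/262 + 224) = sqrt(58689/262) = 3*sqrt(1708502)/262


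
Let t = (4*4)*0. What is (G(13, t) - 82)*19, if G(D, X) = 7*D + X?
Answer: 171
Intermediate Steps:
t = 0 (t = 16*0 = 0)
G(D, X) = X + 7*D
(G(13, t) - 82)*19 = ((0 + 7*13) - 82)*19 = ((0 + 91) - 82)*19 = (91 - 82)*19 = 9*19 = 171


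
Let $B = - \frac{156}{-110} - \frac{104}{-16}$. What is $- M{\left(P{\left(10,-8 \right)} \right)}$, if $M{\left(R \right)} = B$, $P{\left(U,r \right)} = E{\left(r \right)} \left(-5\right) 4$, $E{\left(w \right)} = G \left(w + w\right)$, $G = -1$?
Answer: $- \frac{871}{110} \approx -7.9182$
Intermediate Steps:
$E{\left(w \right)} = - 2 w$ ($E{\left(w \right)} = - (w + w) = - 2 w$)
$B = \frac{871}{110}$ ($B = \left(-156\right) \left(- \frac{1}{110}\right) - - \frac{13}{2} = \frac{78}{55} + \frac{13}{2} = \frac{871}{110} \approx 7.9182$)
$P{\left(U,r \right)} = 40 r$ ($P{\left(U,r \right)} = - 2 r \left(-5\right) 4 = 10 r 4 = 40 r$)
$M{\left(R \right)} = \frac{871}{110}$
$- M{\left(P{\left(10,-8 \right)} \right)} = \left(-1\right) \frac{871}{110} = - \frac{871}{110}$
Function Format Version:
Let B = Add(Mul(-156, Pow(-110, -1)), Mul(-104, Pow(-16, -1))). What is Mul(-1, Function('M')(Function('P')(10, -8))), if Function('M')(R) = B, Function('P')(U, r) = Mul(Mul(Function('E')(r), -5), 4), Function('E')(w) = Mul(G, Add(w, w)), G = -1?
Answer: Rational(-871, 110) ≈ -7.9182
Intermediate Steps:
Function('E')(w) = Mul(-2, w) (Function('E')(w) = Mul(-1, Add(w, w)) = Mul(-1, Mul(2, w)) = Mul(-2, w))
B = Rational(871, 110) (B = Add(Mul(-156, Rational(-1, 110)), Mul(-104, Rational(-1, 16))) = Add(Rational(78, 55), Rational(13, 2)) = Rational(871, 110) ≈ 7.9182)
Function('P')(U, r) = Mul(40, r) (Function('P')(U, r) = Mul(Mul(Mul(-2, r), -5), 4) = Mul(Mul(10, r), 4) = Mul(40, r))
Function('M')(R) = Rational(871, 110)
Mul(-1, Function('M')(Function('P')(10, -8))) = Mul(-1, Rational(871, 110)) = Rational(-871, 110)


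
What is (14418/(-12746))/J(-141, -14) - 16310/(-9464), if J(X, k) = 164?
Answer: 75797006/44158517 ≈ 1.7165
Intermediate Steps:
(14418/(-12746))/J(-141, -14) - 16310/(-9464) = (14418/(-12746))/164 - 16310/(-9464) = (14418*(-1/12746))*(1/164) - 16310*(-1/9464) = -7209/6373*1/164 + 1165/676 = -7209/1045172 + 1165/676 = 75797006/44158517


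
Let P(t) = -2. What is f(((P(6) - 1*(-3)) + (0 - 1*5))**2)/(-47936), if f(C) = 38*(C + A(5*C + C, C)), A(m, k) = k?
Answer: -19/749 ≈ -0.025367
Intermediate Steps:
f(C) = 76*C (f(C) = 38*(C + C) = 38*(2*C) = 76*C)
f(((P(6) - 1*(-3)) + (0 - 1*5))**2)/(-47936) = (76*((-2 - 1*(-3)) + (0 - 1*5))**2)/(-47936) = (76*((-2 + 3) + (0 - 5))**2)*(-1/47936) = (76*(1 - 5)**2)*(-1/47936) = (76*(-4)**2)*(-1/47936) = (76*16)*(-1/47936) = 1216*(-1/47936) = -19/749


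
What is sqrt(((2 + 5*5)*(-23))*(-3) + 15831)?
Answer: 3*sqrt(1966) ≈ 133.02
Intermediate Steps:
sqrt(((2 + 5*5)*(-23))*(-3) + 15831) = sqrt(((2 + 25)*(-23))*(-3) + 15831) = sqrt((27*(-23))*(-3) + 15831) = sqrt(-621*(-3) + 15831) = sqrt(1863 + 15831) = sqrt(17694) = 3*sqrt(1966)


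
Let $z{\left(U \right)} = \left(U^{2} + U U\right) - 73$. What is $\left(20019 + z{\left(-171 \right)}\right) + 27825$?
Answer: $106253$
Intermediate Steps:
$z{\left(U \right)} = -73 + 2 U^{2}$ ($z{\left(U \right)} = \left(U^{2} + U^{2}\right) - 73 = 2 U^{2} - 73 = -73 + 2 U^{2}$)
$\left(20019 + z{\left(-171 \right)}\right) + 27825 = \left(20019 - \left(73 - 2 \left(-171\right)^{2}\right)\right) + 27825 = \left(20019 + \left(-73 + 2 \cdot 29241\right)\right) + 27825 = \left(20019 + \left(-73 + 58482\right)\right) + 27825 = \left(20019 + 58409\right) + 27825 = 78428 + 27825 = 106253$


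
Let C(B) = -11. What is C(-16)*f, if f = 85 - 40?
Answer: -495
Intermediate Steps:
f = 45
C(-16)*f = -11*45 = -495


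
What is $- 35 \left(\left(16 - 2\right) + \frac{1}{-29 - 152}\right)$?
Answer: $- \frac{88655}{181} \approx -489.81$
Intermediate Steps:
$- 35 \left(\left(16 - 2\right) + \frac{1}{-29 - 152}\right) = - 35 \left(\left(16 - 2\right) + \frac{1}{-181}\right) = - 35 \left(14 - \frac{1}{181}\right) = \left(-35\right) \frac{2533}{181} = - \frac{88655}{181}$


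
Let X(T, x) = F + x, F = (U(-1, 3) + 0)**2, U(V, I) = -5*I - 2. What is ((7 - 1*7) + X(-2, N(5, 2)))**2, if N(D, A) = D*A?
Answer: 89401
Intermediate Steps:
U(V, I) = -2 - 5*I
N(D, A) = A*D
F = 289 (F = ((-2 - 5*3) + 0)**2 = ((-2 - 15) + 0)**2 = (-17 + 0)**2 = (-17)**2 = 289)
X(T, x) = 289 + x
((7 - 1*7) + X(-2, N(5, 2)))**2 = ((7 - 1*7) + (289 + 2*5))**2 = ((7 - 7) + (289 + 10))**2 = (0 + 299)**2 = 299**2 = 89401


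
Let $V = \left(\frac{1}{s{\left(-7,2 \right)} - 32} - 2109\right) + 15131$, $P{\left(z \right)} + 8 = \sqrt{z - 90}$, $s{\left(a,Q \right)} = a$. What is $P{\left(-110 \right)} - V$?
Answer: $- \frac{508169}{39} + 10 i \sqrt{2} \approx -13030.0 + 14.142 i$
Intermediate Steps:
$P{\left(z \right)} = -8 + \sqrt{-90 + z}$ ($P{\left(z \right)} = -8 + \sqrt{z - 90} = -8 + \sqrt{-90 + z}$)
$V = \frac{507857}{39}$ ($V = \left(\frac{1}{-7 - 32} - 2109\right) + 15131 = \left(\frac{1}{-39} - 2109\right) + 15131 = \left(- \frac{1}{39} - 2109\right) + 15131 = - \frac{82252}{39} + 15131 = \frac{507857}{39} \approx 13022.0$)
$P{\left(-110 \right)} - V = \left(-8 + \sqrt{-90 - 110}\right) - \frac{507857}{39} = \left(-8 + \sqrt{-200}\right) - \frac{507857}{39} = \left(-8 + 10 i \sqrt{2}\right) - \frac{507857}{39} = - \frac{508169}{39} + 10 i \sqrt{2}$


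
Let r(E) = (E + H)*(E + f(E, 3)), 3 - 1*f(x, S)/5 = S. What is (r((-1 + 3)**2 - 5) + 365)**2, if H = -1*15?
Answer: 145161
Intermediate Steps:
f(x, S) = 15 - 5*S
H = -15
r(E) = E*(-15 + E) (r(E) = (E - 15)*(E + (15 - 5*3)) = (-15 + E)*(E + (15 - 15)) = (-15 + E)*(E + 0) = (-15 + E)*E = E*(-15 + E))
(r((-1 + 3)**2 - 5) + 365)**2 = (((-1 + 3)**2 - 5)*(-15 + ((-1 + 3)**2 - 5)) + 365)**2 = ((2**2 - 5)*(-15 + (2**2 - 5)) + 365)**2 = ((4 - 5)*(-15 + (4 - 5)) + 365)**2 = (-(-15 - 1) + 365)**2 = (-1*(-16) + 365)**2 = (16 + 365)**2 = 381**2 = 145161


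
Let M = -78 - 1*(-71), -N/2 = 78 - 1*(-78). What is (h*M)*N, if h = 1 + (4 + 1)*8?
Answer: 89544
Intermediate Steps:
N = -312 (N = -2*(78 - 1*(-78)) = -2*(78 + 78) = -2*156 = -312)
h = 41 (h = 1 + 5*8 = 1 + 40 = 41)
M = -7 (M = -78 + 71 = -7)
(h*M)*N = (41*(-7))*(-312) = -287*(-312) = 89544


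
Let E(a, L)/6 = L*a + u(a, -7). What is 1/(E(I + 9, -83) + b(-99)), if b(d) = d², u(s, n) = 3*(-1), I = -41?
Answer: 1/25719 ≈ 3.8882e-5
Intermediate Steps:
u(s, n) = -3
E(a, L) = -18 + 6*L*a (E(a, L) = 6*(L*a - 3) = 6*(-3 + L*a) = -18 + 6*L*a)
1/(E(I + 9, -83) + b(-99)) = 1/((-18 + 6*(-83)*(-41 + 9)) + (-99)²) = 1/((-18 + 6*(-83)*(-32)) + 9801) = 1/((-18 + 15936) + 9801) = 1/(15918 + 9801) = 1/25719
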